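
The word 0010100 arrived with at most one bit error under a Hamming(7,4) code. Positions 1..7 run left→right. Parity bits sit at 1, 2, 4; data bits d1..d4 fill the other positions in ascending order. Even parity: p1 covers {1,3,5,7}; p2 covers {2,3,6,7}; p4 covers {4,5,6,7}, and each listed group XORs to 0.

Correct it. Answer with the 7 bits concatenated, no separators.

0010110

s1 (pos 1,3,5,7): 0⊕1⊕1⊕0 = 0
s2 (pos 2,3,6,7): 0⊕1⊕0⊕0 = 1
s4 (pos 4,5,6,7): 0⊕1⊕0⊕0 = 1
Syndrome s4…s1 = 110 → error at position 6.
Flip position 6: 0010100 → 0010110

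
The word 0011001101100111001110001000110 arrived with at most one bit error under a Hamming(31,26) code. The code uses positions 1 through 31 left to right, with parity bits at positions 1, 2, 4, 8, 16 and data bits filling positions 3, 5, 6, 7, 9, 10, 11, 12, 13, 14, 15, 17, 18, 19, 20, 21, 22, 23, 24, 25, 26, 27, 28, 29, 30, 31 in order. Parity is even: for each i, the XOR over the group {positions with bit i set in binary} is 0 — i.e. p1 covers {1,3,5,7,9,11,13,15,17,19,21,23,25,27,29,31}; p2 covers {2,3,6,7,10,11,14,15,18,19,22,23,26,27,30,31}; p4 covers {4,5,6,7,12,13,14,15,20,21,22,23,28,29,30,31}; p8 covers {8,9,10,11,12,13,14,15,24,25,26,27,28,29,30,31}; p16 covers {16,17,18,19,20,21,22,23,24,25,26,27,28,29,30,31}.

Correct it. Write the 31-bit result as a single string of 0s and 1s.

0011001101100110001110001000110

s1 (pos 1,3,5,7,9,11,13,15,17,19,21,23,25,27,29,31): 0⊕1⊕0⊕1⊕0⊕1⊕0⊕1⊕0⊕1⊕1⊕0⊕1⊕0⊕1⊕0 = 0
s2 (pos 2,3,6,7,10,11,14,15,18,19,22,23,26,27,30,31): 0⊕1⊕0⊕1⊕1⊕1⊕1⊕1⊕0⊕1⊕0⊕0⊕0⊕0⊕1⊕0 = 0
s4 (pos 4,5,6,7,12,13,14,15,20,21,22,23,28,29,30,31): 1⊕0⊕0⊕1⊕0⊕0⊕1⊕1⊕1⊕1⊕0⊕0⊕0⊕1⊕1⊕0 = 0
s8 (pos 8,9,10,11,12,13,14,15,24,25,26,27,28,29,30,31): 1⊕0⊕1⊕1⊕0⊕0⊕1⊕1⊕0⊕1⊕0⊕0⊕0⊕1⊕1⊕0 = 0
s16 (pos 16,17,18,19,20,21,22,23,24,25,26,27,28,29,30,31): 1⊕0⊕0⊕1⊕1⊕1⊕0⊕0⊕0⊕1⊕0⊕0⊕0⊕1⊕1⊕0 = 1
Syndrome s16…s1 = 10000 → error at position 16.
Flip position 16: 0011001101100111001110001000110 → 0011001101100110001110001000110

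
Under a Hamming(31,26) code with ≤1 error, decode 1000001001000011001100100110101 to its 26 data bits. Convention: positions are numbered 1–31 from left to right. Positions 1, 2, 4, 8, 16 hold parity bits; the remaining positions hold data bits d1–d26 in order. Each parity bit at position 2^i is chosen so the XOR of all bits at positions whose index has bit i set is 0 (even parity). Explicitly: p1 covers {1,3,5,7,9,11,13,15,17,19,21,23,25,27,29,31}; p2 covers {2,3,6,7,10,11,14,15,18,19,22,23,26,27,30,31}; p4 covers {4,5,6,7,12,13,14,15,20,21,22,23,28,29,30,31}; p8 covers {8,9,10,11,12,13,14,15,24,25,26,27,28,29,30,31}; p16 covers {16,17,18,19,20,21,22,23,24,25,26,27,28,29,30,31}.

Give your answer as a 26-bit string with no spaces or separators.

00010100001001100100110101

s1 (pos 1,3,5,7,9,11,13,15,17,19,21,23,25,27,29,31): 1⊕0⊕0⊕1⊕0⊕0⊕0⊕1⊕0⊕1⊕0⊕1⊕0⊕1⊕1⊕1 = 0
s2 (pos 2,3,6,7,10,11,14,15,18,19,22,23,26,27,30,31): 0⊕0⊕0⊕1⊕1⊕0⊕0⊕1⊕0⊕1⊕0⊕1⊕1⊕1⊕0⊕1 = 0
s4 (pos 4,5,6,7,12,13,14,15,20,21,22,23,28,29,30,31): 0⊕0⊕0⊕1⊕0⊕0⊕0⊕1⊕1⊕0⊕0⊕1⊕0⊕1⊕0⊕1 = 0
s8 (pos 8,9,10,11,12,13,14,15,24,25,26,27,28,29,30,31): 0⊕0⊕1⊕0⊕0⊕0⊕0⊕1⊕0⊕0⊕1⊕1⊕0⊕1⊕0⊕1 = 0
s16 (pos 16,17,18,19,20,21,22,23,24,25,26,27,28,29,30,31): 1⊕0⊕0⊕1⊕1⊕0⊕0⊕1⊕0⊕0⊕1⊕1⊕0⊕1⊕0⊕1 = 0
Syndrome s16…s1 = 00000 → no error.
Read data bits from positions 3,5,6,7,9,10,11,12,13,14,15,17,18,19,20,21,22,23,24,25,26,27,28,29,30,31: 00010100001001100100110101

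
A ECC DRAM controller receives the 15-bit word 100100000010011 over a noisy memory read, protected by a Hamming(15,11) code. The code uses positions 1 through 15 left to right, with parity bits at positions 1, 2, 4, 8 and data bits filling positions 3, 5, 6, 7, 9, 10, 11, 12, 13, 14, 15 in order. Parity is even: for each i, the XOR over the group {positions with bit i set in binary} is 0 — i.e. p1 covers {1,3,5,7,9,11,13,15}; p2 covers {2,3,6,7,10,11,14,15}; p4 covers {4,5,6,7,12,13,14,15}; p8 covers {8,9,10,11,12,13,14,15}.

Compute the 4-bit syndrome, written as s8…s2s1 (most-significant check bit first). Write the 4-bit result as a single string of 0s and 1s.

s1 (pos 1,3,5,7,9,11,13,15): 1⊕0⊕0⊕0⊕0⊕1⊕0⊕1 = 1
s2 (pos 2,3,6,7,10,11,14,15): 0⊕0⊕0⊕0⊕0⊕1⊕1⊕1 = 1
s4 (pos 4,5,6,7,12,13,14,15): 1⊕0⊕0⊕0⊕0⊕0⊕1⊕1 = 1
s8 (pos 8,9,10,11,12,13,14,15): 0⊕0⊕0⊕1⊕0⊕0⊕1⊕1 = 1
Syndrome s8…s1 = 1111 → error at position 15.

1111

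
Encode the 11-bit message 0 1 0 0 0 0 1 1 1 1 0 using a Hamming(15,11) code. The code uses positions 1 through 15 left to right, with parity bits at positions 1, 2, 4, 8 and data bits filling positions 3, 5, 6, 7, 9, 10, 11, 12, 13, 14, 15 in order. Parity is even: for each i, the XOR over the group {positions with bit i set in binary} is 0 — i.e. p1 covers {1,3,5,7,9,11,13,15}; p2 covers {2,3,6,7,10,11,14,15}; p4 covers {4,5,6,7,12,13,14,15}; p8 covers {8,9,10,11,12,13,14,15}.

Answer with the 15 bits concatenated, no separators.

100010000011110

Place data at non-parity positions: p1 p2 0 p4 1 0 0 p8 0 0 1 1 1 1 0
p1 (pos 1,3,5,7,9,11,13,15): XOR of data positions = 0⊕1⊕0⊕0⊕1⊕1⊕0 = 1
p2 (pos 2,3,6,7,10,11,14,15): XOR of data positions = 0⊕0⊕0⊕0⊕1⊕1⊕0 = 0
p4 (pos 4,5,6,7,12,13,14,15): XOR of data positions = 1⊕0⊕0⊕1⊕1⊕1⊕0 = 0
p8 (pos 8,9,10,11,12,13,14,15): XOR of data positions = 0⊕0⊕1⊕1⊕1⊕1⊕0 = 0
Codeword: 100010000011110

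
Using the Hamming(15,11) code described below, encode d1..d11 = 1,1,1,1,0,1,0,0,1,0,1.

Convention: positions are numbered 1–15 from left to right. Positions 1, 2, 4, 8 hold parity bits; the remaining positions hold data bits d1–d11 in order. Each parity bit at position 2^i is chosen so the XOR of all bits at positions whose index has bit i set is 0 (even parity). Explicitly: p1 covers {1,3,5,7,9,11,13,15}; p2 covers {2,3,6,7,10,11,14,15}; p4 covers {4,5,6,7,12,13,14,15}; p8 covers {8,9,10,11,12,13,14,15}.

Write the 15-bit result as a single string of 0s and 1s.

Place data at non-parity positions: p1 p2 1 p4 1 1 1 p8 0 1 0 0 1 0 1
p1 (pos 1,3,5,7,9,11,13,15): XOR of data positions = 1⊕1⊕1⊕0⊕0⊕1⊕1 = 1
p2 (pos 2,3,6,7,10,11,14,15): XOR of data positions = 1⊕1⊕1⊕1⊕0⊕0⊕1 = 1
p4 (pos 4,5,6,7,12,13,14,15): XOR of data positions = 1⊕1⊕1⊕0⊕1⊕0⊕1 = 1
p8 (pos 8,9,10,11,12,13,14,15): XOR of data positions = 0⊕1⊕0⊕0⊕1⊕0⊕1 = 1
Codeword: 111111110100101

111111110100101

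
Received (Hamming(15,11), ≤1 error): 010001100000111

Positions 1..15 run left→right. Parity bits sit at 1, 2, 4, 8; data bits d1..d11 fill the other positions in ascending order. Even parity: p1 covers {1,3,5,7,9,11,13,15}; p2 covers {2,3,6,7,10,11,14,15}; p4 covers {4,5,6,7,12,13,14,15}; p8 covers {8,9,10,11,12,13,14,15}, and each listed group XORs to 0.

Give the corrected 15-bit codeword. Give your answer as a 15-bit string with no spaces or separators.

010001100000110

s1 (pos 1,3,5,7,9,11,13,15): 0⊕0⊕0⊕1⊕0⊕0⊕1⊕1 = 1
s2 (pos 2,3,6,7,10,11,14,15): 1⊕0⊕1⊕1⊕0⊕0⊕1⊕1 = 1
s4 (pos 4,5,6,7,12,13,14,15): 0⊕0⊕1⊕1⊕0⊕1⊕1⊕1 = 1
s8 (pos 8,9,10,11,12,13,14,15): 0⊕0⊕0⊕0⊕0⊕1⊕1⊕1 = 1
Syndrome s8…s1 = 1111 → error at position 15.
Flip position 15: 010001100000111 → 010001100000110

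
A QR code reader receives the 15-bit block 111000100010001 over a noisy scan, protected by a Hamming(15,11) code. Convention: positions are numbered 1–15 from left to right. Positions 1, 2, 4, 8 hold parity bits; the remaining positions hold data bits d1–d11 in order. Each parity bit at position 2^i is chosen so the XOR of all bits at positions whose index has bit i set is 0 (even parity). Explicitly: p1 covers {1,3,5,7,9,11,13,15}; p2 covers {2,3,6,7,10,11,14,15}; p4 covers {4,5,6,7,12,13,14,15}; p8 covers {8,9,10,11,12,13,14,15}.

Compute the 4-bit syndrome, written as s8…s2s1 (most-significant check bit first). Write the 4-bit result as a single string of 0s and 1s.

s1 (pos 1,3,5,7,9,11,13,15): 1⊕1⊕0⊕1⊕0⊕1⊕0⊕1 = 1
s2 (pos 2,3,6,7,10,11,14,15): 1⊕1⊕0⊕1⊕0⊕1⊕0⊕1 = 1
s4 (pos 4,5,6,7,12,13,14,15): 0⊕0⊕0⊕1⊕0⊕0⊕0⊕1 = 0
s8 (pos 8,9,10,11,12,13,14,15): 0⊕0⊕0⊕1⊕0⊕0⊕0⊕1 = 0
Syndrome s8…s1 = 0011 → error at position 3.

0011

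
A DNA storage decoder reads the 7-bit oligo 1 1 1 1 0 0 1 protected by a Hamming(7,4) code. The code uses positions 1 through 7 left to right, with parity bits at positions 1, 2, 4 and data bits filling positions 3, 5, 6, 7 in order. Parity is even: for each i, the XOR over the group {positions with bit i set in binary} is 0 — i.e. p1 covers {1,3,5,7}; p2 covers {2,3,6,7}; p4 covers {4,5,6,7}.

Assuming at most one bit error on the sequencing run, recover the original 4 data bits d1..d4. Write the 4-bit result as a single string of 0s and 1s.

0001

s1 (pos 1,3,5,7): 1⊕1⊕0⊕1 = 1
s2 (pos 2,3,6,7): 1⊕1⊕0⊕1 = 1
s4 (pos 4,5,6,7): 1⊕0⊕0⊕1 = 0
Syndrome s4…s1 = 011 → error at position 3.
Flip position 3: 1111001 → 1101001
Read data bits from positions 3,5,6,7: 0001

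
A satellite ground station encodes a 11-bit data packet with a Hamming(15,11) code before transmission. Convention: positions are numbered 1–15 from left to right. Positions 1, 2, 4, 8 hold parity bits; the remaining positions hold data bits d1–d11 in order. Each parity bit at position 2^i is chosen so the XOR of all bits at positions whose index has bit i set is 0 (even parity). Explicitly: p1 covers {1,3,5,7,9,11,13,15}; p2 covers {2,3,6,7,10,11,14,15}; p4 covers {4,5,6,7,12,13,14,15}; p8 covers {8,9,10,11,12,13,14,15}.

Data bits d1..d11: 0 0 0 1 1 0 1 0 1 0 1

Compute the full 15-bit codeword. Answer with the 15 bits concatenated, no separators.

Place data at non-parity positions: p1 p2 0 p4 0 0 1 p8 1 0 1 0 1 0 1
p1 (pos 1,3,5,7,9,11,13,15): XOR of data positions = 0⊕0⊕1⊕1⊕1⊕1⊕1 = 1
p2 (pos 2,3,6,7,10,11,14,15): XOR of data positions = 0⊕0⊕1⊕0⊕1⊕0⊕1 = 1
p4 (pos 4,5,6,7,12,13,14,15): XOR of data positions = 0⊕0⊕1⊕0⊕1⊕0⊕1 = 1
p8 (pos 8,9,10,11,12,13,14,15): XOR of data positions = 1⊕0⊕1⊕0⊕1⊕0⊕1 = 0
Codeword: 110100101010101

110100101010101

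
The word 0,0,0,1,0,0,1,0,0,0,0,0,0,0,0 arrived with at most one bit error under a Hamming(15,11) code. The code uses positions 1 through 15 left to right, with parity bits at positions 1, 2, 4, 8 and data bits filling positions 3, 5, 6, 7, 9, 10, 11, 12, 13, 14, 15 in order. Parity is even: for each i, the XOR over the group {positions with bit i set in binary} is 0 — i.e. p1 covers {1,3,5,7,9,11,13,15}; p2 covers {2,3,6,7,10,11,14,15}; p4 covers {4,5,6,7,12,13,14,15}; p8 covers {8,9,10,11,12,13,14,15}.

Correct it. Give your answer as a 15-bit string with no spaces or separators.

001100100000000

s1 (pos 1,3,5,7,9,11,13,15): 0⊕0⊕0⊕1⊕0⊕0⊕0⊕0 = 1
s2 (pos 2,3,6,7,10,11,14,15): 0⊕0⊕0⊕1⊕0⊕0⊕0⊕0 = 1
s4 (pos 4,5,6,7,12,13,14,15): 1⊕0⊕0⊕1⊕0⊕0⊕0⊕0 = 0
s8 (pos 8,9,10,11,12,13,14,15): 0⊕0⊕0⊕0⊕0⊕0⊕0⊕0 = 0
Syndrome s8…s1 = 0011 → error at position 3.
Flip position 3: 000100100000000 → 001100100000000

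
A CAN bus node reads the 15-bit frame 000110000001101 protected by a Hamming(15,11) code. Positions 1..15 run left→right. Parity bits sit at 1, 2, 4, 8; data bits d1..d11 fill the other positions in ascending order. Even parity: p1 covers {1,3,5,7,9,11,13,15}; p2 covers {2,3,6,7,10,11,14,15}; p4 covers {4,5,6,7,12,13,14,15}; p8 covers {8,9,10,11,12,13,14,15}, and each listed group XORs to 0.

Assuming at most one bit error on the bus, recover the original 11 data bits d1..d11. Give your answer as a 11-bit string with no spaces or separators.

s1 (pos 1,3,5,7,9,11,13,15): 0⊕0⊕1⊕0⊕0⊕0⊕1⊕1 = 1
s2 (pos 2,3,6,7,10,11,14,15): 0⊕0⊕0⊕0⊕0⊕0⊕0⊕1 = 1
s4 (pos 4,5,6,7,12,13,14,15): 1⊕1⊕0⊕0⊕1⊕1⊕0⊕1 = 1
s8 (pos 8,9,10,11,12,13,14,15): 0⊕0⊕0⊕0⊕1⊕1⊕0⊕1 = 1
Syndrome s8…s1 = 1111 → error at position 15.
Flip position 15: 000110000001101 → 000110000001100
Read data bits from positions 3,5,6,7,9,10,11,12,13,14,15: 01000001100

01000001100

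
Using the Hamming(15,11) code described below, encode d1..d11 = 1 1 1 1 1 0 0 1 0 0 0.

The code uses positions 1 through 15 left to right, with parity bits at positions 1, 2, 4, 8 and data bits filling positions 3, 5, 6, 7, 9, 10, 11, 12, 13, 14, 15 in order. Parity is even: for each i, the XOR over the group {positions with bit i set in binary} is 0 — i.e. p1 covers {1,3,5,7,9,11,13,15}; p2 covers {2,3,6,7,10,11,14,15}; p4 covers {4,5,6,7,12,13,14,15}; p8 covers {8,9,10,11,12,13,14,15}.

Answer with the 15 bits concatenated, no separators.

011011101001000

Place data at non-parity positions: p1 p2 1 p4 1 1 1 p8 1 0 0 1 0 0 0
p1 (pos 1,3,5,7,9,11,13,15): XOR of data positions = 1⊕1⊕1⊕1⊕0⊕0⊕0 = 0
p2 (pos 2,3,6,7,10,11,14,15): XOR of data positions = 1⊕1⊕1⊕0⊕0⊕0⊕0 = 1
p4 (pos 4,5,6,7,12,13,14,15): XOR of data positions = 1⊕1⊕1⊕1⊕0⊕0⊕0 = 0
p8 (pos 8,9,10,11,12,13,14,15): XOR of data positions = 1⊕0⊕0⊕1⊕0⊕0⊕0 = 0
Codeword: 011011101001000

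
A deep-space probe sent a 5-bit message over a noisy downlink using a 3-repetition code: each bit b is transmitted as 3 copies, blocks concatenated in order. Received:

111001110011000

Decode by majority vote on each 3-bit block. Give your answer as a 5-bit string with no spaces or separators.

Block 1 (111): 3 ones → 1
Block 2 (001): 1 one → 0
Block 3 (110): 2 ones → 1
Block 4 (011): 2 ones → 1
Block 5 (000): 0 ones → 0

10110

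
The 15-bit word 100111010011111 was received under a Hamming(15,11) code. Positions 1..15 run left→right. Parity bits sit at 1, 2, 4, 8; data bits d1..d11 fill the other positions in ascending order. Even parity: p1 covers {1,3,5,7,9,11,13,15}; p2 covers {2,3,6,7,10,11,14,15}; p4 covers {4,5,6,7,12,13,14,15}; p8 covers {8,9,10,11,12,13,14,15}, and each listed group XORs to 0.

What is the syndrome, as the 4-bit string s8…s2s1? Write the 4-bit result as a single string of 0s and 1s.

s1 (pos 1,3,5,7,9,11,13,15): 1⊕0⊕1⊕0⊕0⊕1⊕1⊕1 = 1
s2 (pos 2,3,6,7,10,11,14,15): 0⊕0⊕1⊕0⊕0⊕1⊕1⊕1 = 0
s4 (pos 4,5,6,7,12,13,14,15): 1⊕1⊕1⊕0⊕1⊕1⊕1⊕1 = 1
s8 (pos 8,9,10,11,12,13,14,15): 1⊕0⊕0⊕1⊕1⊕1⊕1⊕1 = 0
Syndrome s8…s1 = 0101 → error at position 5.

0101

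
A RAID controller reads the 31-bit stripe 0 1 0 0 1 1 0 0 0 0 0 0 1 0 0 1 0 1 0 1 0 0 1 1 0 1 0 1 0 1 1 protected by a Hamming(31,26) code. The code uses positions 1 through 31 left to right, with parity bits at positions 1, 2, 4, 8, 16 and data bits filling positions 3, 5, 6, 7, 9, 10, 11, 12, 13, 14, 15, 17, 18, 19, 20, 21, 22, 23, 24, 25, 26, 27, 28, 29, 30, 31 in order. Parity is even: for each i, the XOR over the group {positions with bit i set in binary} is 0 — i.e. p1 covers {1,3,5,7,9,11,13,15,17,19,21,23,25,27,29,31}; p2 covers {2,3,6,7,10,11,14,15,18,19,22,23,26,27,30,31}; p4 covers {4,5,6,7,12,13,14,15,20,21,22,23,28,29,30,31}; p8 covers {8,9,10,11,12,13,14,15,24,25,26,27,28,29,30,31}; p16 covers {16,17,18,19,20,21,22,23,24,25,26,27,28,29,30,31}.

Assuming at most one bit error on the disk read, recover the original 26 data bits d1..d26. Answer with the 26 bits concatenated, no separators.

s1 (pos 1,3,5,7,9,11,13,15,17,19,21,23,25,27,29,31): 0⊕0⊕1⊕0⊕0⊕0⊕1⊕0⊕0⊕0⊕0⊕1⊕0⊕0⊕0⊕1 = 0
s2 (pos 2,3,6,7,10,11,14,15,18,19,22,23,26,27,30,31): 1⊕0⊕1⊕0⊕0⊕0⊕0⊕0⊕1⊕0⊕0⊕1⊕1⊕0⊕1⊕1 = 1
s4 (pos 4,5,6,7,12,13,14,15,20,21,22,23,28,29,30,31): 0⊕1⊕1⊕0⊕0⊕1⊕0⊕0⊕1⊕0⊕0⊕1⊕1⊕0⊕1⊕1 = 0
s8 (pos 8,9,10,11,12,13,14,15,24,25,26,27,28,29,30,31): 0⊕0⊕0⊕0⊕0⊕1⊕0⊕0⊕1⊕0⊕1⊕0⊕1⊕0⊕1⊕1 = 0
s16 (pos 16,17,18,19,20,21,22,23,24,25,26,27,28,29,30,31): 1⊕0⊕1⊕0⊕1⊕0⊕0⊕1⊕1⊕0⊕1⊕0⊕1⊕0⊕1⊕1 = 1
Syndrome s16…s1 = 10010 → error at position 18.
Flip position 18: 0100110000001001010100110101011 → 0100110000001001000100110101011
Read data bits from positions 3,5,6,7,9,10,11,12,13,14,15,17,18,19,20,21,22,23,24,25,26,27,28,29,30,31: 01100000100000100110101011

01100000100000100110101011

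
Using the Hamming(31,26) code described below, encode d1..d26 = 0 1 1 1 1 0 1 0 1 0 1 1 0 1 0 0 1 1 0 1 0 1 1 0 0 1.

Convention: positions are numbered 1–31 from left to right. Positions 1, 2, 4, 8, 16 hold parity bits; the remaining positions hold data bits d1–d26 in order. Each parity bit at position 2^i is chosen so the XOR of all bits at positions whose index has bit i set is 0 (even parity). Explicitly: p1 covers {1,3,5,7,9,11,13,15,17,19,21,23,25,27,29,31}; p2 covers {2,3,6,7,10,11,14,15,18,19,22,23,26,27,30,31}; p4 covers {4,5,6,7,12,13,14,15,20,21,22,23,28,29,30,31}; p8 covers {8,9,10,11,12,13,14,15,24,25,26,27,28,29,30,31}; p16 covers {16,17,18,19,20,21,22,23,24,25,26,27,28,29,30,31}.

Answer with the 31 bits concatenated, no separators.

Place data at non-parity positions: p1 p2 0 p4 1 1 1 p8 1 0 1 0 1 0 1 p16 1 0 1 0 0 1 1 0 1 0 1 1 0 0 1
p1 (pos 1,3,5,7,9,11,13,15,17,19,21,23,25,27,29,31): XOR of data positions = 0⊕1⊕1⊕1⊕1⊕1⊕1⊕1⊕1⊕0⊕1⊕1⊕1⊕0⊕1 = 0
p2 (pos 2,3,6,7,10,11,14,15,18,19,22,23,26,27,30,31): XOR of data positions = 0⊕1⊕1⊕0⊕1⊕0⊕1⊕0⊕1⊕1⊕1⊕0⊕1⊕0⊕1 = 1
p4 (pos 4,5,6,7,12,13,14,15,20,21,22,23,28,29,30,31): XOR of data positions = 1⊕1⊕1⊕0⊕1⊕0⊕1⊕0⊕0⊕1⊕1⊕1⊕0⊕0⊕1 = 1
p8 (pos 8,9,10,11,12,13,14,15,24,25,26,27,28,29,30,31): XOR of data positions = 1⊕0⊕1⊕0⊕1⊕0⊕1⊕0⊕1⊕0⊕1⊕1⊕0⊕0⊕1 = 0
p16 (pos 16,17,18,19,20,21,22,23,24,25,26,27,28,29,30,31): XOR of data positions = 1⊕0⊕1⊕0⊕0⊕1⊕1⊕0⊕1⊕0⊕1⊕1⊕0⊕0⊕1 = 0
Codeword: 0101111010101010101001101011001

0101111010101010101001101011001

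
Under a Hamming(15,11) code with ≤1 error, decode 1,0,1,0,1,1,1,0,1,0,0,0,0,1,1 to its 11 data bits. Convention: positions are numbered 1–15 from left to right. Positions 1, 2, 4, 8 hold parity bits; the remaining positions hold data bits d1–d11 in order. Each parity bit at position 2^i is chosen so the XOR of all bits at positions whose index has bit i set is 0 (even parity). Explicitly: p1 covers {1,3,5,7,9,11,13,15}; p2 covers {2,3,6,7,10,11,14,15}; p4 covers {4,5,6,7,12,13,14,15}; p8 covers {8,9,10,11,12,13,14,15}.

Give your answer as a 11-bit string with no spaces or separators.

11111000001

s1 (pos 1,3,5,7,9,11,13,15): 1⊕1⊕1⊕1⊕1⊕0⊕0⊕1 = 0
s2 (pos 2,3,6,7,10,11,14,15): 0⊕1⊕1⊕1⊕0⊕0⊕1⊕1 = 1
s4 (pos 4,5,6,7,12,13,14,15): 0⊕1⊕1⊕1⊕0⊕0⊕1⊕1 = 1
s8 (pos 8,9,10,11,12,13,14,15): 0⊕1⊕0⊕0⊕0⊕0⊕1⊕1 = 1
Syndrome s8…s1 = 1110 → error at position 14.
Flip position 14: 101011101000011 → 101011101000001
Read data bits from positions 3,5,6,7,9,10,11,12,13,14,15: 11111000001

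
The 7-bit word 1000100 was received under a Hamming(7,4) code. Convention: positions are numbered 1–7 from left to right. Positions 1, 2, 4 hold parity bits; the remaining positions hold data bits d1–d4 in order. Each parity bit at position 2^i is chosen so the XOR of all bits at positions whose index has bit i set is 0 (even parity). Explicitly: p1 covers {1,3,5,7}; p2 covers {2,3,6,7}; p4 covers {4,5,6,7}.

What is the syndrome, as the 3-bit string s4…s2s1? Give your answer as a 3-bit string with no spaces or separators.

100

s1 (pos 1,3,5,7): 1⊕0⊕1⊕0 = 0
s2 (pos 2,3,6,7): 0⊕0⊕0⊕0 = 0
s4 (pos 4,5,6,7): 0⊕1⊕0⊕0 = 1
Syndrome s4…s1 = 100 → error at position 4.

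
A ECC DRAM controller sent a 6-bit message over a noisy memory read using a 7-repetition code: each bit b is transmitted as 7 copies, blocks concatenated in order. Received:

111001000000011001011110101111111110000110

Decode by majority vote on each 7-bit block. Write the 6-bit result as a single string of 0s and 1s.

101110

Block 1 (1110010): 4 ones → 1
Block 2 (0000001): 1 one → 0
Block 3 (1001011): 4 ones → 1
Block 4 (1101011): 5 ones → 1
Block 5 (1111111): 7 ones → 1
Block 6 (0000110): 2 ones → 0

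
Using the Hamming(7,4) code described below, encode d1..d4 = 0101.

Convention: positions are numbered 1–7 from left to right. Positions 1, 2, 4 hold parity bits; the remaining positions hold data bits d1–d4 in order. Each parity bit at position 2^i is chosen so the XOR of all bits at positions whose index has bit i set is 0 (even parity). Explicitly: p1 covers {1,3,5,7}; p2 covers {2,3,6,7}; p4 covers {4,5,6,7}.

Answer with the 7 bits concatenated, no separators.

Place data at non-parity positions: p1 p2 0 p4 1 0 1
p1 (pos 1,3,5,7): XOR of data positions = 0⊕1⊕1 = 0
p2 (pos 2,3,6,7): XOR of data positions = 0⊕0⊕1 = 1
p4 (pos 4,5,6,7): XOR of data positions = 1⊕0⊕1 = 0
Codeword: 0100101

0100101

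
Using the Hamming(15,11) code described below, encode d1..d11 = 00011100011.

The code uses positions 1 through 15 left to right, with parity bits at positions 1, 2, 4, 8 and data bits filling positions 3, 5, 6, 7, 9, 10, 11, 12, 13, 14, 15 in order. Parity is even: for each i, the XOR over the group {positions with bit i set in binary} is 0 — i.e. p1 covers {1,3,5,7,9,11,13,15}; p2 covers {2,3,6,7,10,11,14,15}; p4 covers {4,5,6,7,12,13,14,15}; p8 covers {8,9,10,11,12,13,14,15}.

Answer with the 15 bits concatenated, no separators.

100100101100011

Place data at non-parity positions: p1 p2 0 p4 0 0 1 p8 1 1 0 0 0 1 1
p1 (pos 1,3,5,7,9,11,13,15): XOR of data positions = 0⊕0⊕1⊕1⊕0⊕0⊕1 = 1
p2 (pos 2,3,6,7,10,11,14,15): XOR of data positions = 0⊕0⊕1⊕1⊕0⊕1⊕1 = 0
p4 (pos 4,5,6,7,12,13,14,15): XOR of data positions = 0⊕0⊕1⊕0⊕0⊕1⊕1 = 1
p8 (pos 8,9,10,11,12,13,14,15): XOR of data positions = 1⊕1⊕0⊕0⊕0⊕1⊕1 = 0
Codeword: 100100101100011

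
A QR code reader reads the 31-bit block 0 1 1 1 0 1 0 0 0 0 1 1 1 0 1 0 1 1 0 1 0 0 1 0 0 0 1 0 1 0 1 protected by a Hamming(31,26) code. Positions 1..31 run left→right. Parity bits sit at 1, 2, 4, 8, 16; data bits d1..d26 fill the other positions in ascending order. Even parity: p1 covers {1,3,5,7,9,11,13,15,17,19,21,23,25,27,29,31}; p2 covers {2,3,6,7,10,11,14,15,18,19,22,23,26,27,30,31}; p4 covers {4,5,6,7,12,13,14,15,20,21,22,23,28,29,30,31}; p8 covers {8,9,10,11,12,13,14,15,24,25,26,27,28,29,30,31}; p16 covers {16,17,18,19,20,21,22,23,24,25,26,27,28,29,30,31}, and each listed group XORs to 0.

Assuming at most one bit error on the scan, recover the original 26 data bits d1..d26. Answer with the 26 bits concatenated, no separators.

s1 (pos 1,3,5,7,9,11,13,15,17,19,21,23,25,27,29,31): 0⊕1⊕0⊕0⊕0⊕1⊕1⊕1⊕1⊕0⊕0⊕1⊕0⊕1⊕1⊕1 = 1
s2 (pos 2,3,6,7,10,11,14,15,18,19,22,23,26,27,30,31): 1⊕1⊕1⊕0⊕0⊕1⊕0⊕1⊕1⊕0⊕0⊕1⊕0⊕1⊕0⊕1 = 1
s4 (pos 4,5,6,7,12,13,14,15,20,21,22,23,28,29,30,31): 1⊕0⊕1⊕0⊕1⊕1⊕0⊕1⊕1⊕0⊕0⊕1⊕0⊕1⊕0⊕1 = 1
s8 (pos 8,9,10,11,12,13,14,15,24,25,26,27,28,29,30,31): 0⊕0⊕0⊕1⊕1⊕1⊕0⊕1⊕0⊕0⊕0⊕1⊕0⊕1⊕0⊕1 = 1
s16 (pos 16,17,18,19,20,21,22,23,24,25,26,27,28,29,30,31): 0⊕1⊕1⊕0⊕1⊕0⊕0⊕1⊕0⊕0⊕0⊕1⊕0⊕1⊕0⊕1 = 1
Syndrome s16…s1 = 11111 → error at position 31.
Flip position 31: 0111010000111010110100100010101 → 0111010000111010110100100010100
Read data bits from positions 3,5,6,7,9,10,11,12,13,14,15,17,18,19,20,21,22,23,24,25,26,27,28,29,30,31: 10100011101110100100010100

10100011101110100100010100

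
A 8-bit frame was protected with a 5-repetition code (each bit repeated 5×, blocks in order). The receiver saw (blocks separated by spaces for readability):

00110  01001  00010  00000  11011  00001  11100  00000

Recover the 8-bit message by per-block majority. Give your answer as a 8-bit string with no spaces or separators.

00001010

Block 1 (00110): 2 ones → 0
Block 2 (01001): 2 ones → 0
Block 3 (00010): 1 one → 0
Block 4 (00000): 0 ones → 0
Block 5 (11011): 4 ones → 1
Block 6 (00001): 1 one → 0
Block 7 (11100): 3 ones → 1
Block 8 (00000): 0 ones → 0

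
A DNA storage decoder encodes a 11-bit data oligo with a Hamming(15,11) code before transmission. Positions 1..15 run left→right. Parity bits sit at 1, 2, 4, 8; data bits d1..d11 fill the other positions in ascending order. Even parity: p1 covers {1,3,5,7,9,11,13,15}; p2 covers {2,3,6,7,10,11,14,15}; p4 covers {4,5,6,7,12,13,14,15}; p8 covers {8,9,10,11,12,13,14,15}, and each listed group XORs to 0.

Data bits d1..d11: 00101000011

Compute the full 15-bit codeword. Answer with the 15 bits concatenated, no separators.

Place data at non-parity positions: p1 p2 0 p4 0 1 0 p8 1 0 0 0 0 1 1
p1 (pos 1,3,5,7,9,11,13,15): XOR of data positions = 0⊕0⊕0⊕1⊕0⊕0⊕1 = 0
p2 (pos 2,3,6,7,10,11,14,15): XOR of data positions = 0⊕1⊕0⊕0⊕0⊕1⊕1 = 1
p4 (pos 4,5,6,7,12,13,14,15): XOR of data positions = 0⊕1⊕0⊕0⊕0⊕1⊕1 = 1
p8 (pos 8,9,10,11,12,13,14,15): XOR of data positions = 1⊕0⊕0⊕0⊕0⊕1⊕1 = 1
Codeword: 010101011000011

010101011000011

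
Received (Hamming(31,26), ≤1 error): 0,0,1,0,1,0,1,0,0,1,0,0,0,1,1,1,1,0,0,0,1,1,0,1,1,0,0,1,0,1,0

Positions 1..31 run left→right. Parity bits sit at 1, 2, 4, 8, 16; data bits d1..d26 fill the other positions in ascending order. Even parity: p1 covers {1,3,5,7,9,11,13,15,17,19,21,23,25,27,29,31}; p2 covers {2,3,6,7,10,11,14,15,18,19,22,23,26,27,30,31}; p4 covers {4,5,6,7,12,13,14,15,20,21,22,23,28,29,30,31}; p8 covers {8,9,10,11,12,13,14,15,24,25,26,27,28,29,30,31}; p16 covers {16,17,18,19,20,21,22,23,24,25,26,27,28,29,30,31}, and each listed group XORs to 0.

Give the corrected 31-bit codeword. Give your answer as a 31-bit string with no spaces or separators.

s1 (pos 1,3,5,7,9,11,13,15,17,19,21,23,25,27,29,31): 0⊕1⊕1⊕1⊕0⊕0⊕0⊕1⊕1⊕0⊕1⊕0⊕1⊕0⊕0⊕0 = 1
s2 (pos 2,3,6,7,10,11,14,15,18,19,22,23,26,27,30,31): 0⊕1⊕0⊕1⊕1⊕0⊕1⊕1⊕0⊕0⊕1⊕0⊕0⊕0⊕1⊕0 = 1
s4 (pos 4,5,6,7,12,13,14,15,20,21,22,23,28,29,30,31): 0⊕1⊕0⊕1⊕0⊕0⊕1⊕1⊕0⊕1⊕1⊕0⊕1⊕0⊕1⊕0 = 0
s8 (pos 8,9,10,11,12,13,14,15,24,25,26,27,28,29,30,31): 0⊕0⊕1⊕0⊕0⊕0⊕1⊕1⊕1⊕1⊕0⊕0⊕1⊕0⊕1⊕0 = 1
s16 (pos 16,17,18,19,20,21,22,23,24,25,26,27,28,29,30,31): 1⊕1⊕0⊕0⊕0⊕1⊕1⊕0⊕1⊕1⊕0⊕0⊕1⊕0⊕1⊕0 = 0
Syndrome s16…s1 = 01011 → error at position 11.
Flip position 11: 0010101001000111100011011001010 → 0010101001100111100011011001010

0010101001100111100011011001010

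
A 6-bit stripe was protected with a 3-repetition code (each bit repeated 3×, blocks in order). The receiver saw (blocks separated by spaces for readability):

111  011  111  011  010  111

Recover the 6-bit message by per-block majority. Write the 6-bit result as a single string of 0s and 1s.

Block 1 (111): 3 ones → 1
Block 2 (011): 2 ones → 1
Block 3 (111): 3 ones → 1
Block 4 (011): 2 ones → 1
Block 5 (010): 1 one → 0
Block 6 (111): 3 ones → 1

111101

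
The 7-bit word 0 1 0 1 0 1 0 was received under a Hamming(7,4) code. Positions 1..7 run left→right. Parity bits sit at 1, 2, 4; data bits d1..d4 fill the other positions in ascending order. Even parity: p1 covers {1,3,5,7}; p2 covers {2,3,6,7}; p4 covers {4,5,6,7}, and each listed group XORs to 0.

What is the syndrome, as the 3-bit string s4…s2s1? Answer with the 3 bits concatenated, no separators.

s1 (pos 1,3,5,7): 0⊕0⊕0⊕0 = 0
s2 (pos 2,3,6,7): 1⊕0⊕1⊕0 = 0
s4 (pos 4,5,6,7): 1⊕0⊕1⊕0 = 0
Syndrome s4…s1 = 000 → no error.

000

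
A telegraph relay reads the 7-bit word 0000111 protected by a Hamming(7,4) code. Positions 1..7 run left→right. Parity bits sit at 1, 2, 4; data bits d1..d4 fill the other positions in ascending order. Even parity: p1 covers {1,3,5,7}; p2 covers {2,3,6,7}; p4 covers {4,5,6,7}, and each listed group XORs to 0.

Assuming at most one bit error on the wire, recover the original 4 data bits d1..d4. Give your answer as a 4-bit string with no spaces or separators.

s1 (pos 1,3,5,7): 0⊕0⊕1⊕1 = 0
s2 (pos 2,3,6,7): 0⊕0⊕1⊕1 = 0
s4 (pos 4,5,6,7): 0⊕1⊕1⊕1 = 1
Syndrome s4…s1 = 100 → error at position 4.
Flip position 4: 0000111 → 0001111
Read data bits from positions 3,5,6,7: 0111

0111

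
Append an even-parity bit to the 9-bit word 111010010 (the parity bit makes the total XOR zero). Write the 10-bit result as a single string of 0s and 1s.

XOR of the 9 data bits: 1⊕1⊕1⊕0⊕1⊕0⊕0⊕1⊕0 = 1
Parity bit = 1 (so all 10 bits XOR to 0).

1110100101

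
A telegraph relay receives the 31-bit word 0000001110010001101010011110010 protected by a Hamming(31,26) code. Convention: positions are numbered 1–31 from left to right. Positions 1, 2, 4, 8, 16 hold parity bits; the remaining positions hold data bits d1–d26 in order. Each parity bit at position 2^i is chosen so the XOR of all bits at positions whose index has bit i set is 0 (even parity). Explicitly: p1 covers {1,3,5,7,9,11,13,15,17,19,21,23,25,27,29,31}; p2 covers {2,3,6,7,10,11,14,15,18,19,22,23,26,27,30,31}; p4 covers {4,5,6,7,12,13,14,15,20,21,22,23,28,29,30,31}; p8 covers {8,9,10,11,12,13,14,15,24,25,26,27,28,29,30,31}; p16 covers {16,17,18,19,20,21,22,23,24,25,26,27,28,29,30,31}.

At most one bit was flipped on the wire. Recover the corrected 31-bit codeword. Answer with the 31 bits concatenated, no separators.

0000001110010001100010011110010

s1 (pos 1,3,5,7,9,11,13,15,17,19,21,23,25,27,29,31): 0⊕0⊕0⊕1⊕1⊕0⊕0⊕0⊕1⊕1⊕1⊕0⊕1⊕1⊕0⊕0 = 1
s2 (pos 2,3,6,7,10,11,14,15,18,19,22,23,26,27,30,31): 0⊕0⊕0⊕1⊕0⊕0⊕0⊕0⊕0⊕1⊕0⊕0⊕1⊕1⊕1⊕0 = 1
s4 (pos 4,5,6,7,12,13,14,15,20,21,22,23,28,29,30,31): 0⊕0⊕0⊕1⊕1⊕0⊕0⊕0⊕0⊕1⊕0⊕0⊕0⊕0⊕1⊕0 = 0
s8 (pos 8,9,10,11,12,13,14,15,24,25,26,27,28,29,30,31): 1⊕1⊕0⊕0⊕1⊕0⊕0⊕0⊕1⊕1⊕1⊕1⊕0⊕0⊕1⊕0 = 0
s16 (pos 16,17,18,19,20,21,22,23,24,25,26,27,28,29,30,31): 1⊕1⊕0⊕1⊕0⊕1⊕0⊕0⊕1⊕1⊕1⊕1⊕0⊕0⊕1⊕0 = 1
Syndrome s16…s1 = 10011 → error at position 19.
Flip position 19: 0000001110010001101010011110010 → 0000001110010001100010011110010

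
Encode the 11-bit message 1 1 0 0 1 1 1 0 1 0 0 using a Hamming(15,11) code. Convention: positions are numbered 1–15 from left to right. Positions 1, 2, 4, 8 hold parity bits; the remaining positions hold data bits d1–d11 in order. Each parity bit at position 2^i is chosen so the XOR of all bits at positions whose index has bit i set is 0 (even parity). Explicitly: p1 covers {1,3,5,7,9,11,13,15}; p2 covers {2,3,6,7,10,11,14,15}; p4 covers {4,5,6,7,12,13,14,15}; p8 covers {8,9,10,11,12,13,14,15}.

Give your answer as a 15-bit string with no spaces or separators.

Place data at non-parity positions: p1 p2 1 p4 1 0 0 p8 1 1 1 0 1 0 0
p1 (pos 1,3,5,7,9,11,13,15): XOR of data positions = 1⊕1⊕0⊕1⊕1⊕1⊕0 = 1
p2 (pos 2,3,6,7,10,11,14,15): XOR of data positions = 1⊕0⊕0⊕1⊕1⊕0⊕0 = 1
p4 (pos 4,5,6,7,12,13,14,15): XOR of data positions = 1⊕0⊕0⊕0⊕1⊕0⊕0 = 0
p8 (pos 8,9,10,11,12,13,14,15): XOR of data positions = 1⊕1⊕1⊕0⊕1⊕0⊕0 = 0
Codeword: 111010001110100

111010001110100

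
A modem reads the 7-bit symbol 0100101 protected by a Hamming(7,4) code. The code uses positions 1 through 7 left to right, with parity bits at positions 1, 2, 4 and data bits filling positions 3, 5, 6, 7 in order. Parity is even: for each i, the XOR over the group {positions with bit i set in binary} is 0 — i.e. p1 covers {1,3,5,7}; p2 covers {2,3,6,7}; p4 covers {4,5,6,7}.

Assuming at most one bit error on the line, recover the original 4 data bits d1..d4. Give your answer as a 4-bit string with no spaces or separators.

s1 (pos 1,3,5,7): 0⊕0⊕1⊕1 = 0
s2 (pos 2,3,6,7): 1⊕0⊕0⊕1 = 0
s4 (pos 4,5,6,7): 0⊕1⊕0⊕1 = 0
Syndrome s4…s1 = 000 → no error.
Read data bits from positions 3,5,6,7: 0101

0101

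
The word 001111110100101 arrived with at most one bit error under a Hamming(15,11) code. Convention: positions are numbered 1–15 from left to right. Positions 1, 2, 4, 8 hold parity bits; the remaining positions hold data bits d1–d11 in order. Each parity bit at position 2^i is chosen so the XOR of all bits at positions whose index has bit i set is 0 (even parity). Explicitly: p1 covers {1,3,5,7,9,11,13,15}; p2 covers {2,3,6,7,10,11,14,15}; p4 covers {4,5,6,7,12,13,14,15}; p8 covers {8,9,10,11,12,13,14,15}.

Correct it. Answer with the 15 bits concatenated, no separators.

000111110100101

s1 (pos 1,3,5,7,9,11,13,15): 0⊕1⊕1⊕1⊕0⊕0⊕1⊕1 = 1
s2 (pos 2,3,6,7,10,11,14,15): 0⊕1⊕1⊕1⊕1⊕0⊕0⊕1 = 1
s4 (pos 4,5,6,7,12,13,14,15): 1⊕1⊕1⊕1⊕0⊕1⊕0⊕1 = 0
s8 (pos 8,9,10,11,12,13,14,15): 1⊕0⊕1⊕0⊕0⊕1⊕0⊕1 = 0
Syndrome s8…s1 = 0011 → error at position 3.
Flip position 3: 001111110100101 → 000111110100101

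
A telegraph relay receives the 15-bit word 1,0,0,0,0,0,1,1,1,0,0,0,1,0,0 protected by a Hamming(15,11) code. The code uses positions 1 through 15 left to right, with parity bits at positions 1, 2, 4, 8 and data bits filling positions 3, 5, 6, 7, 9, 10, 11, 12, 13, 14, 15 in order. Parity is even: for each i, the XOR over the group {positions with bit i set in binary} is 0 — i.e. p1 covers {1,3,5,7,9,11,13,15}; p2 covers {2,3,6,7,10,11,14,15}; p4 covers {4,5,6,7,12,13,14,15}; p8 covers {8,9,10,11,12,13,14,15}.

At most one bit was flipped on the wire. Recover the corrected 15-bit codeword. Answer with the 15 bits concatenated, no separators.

100000111100100

s1 (pos 1,3,5,7,9,11,13,15): 1⊕0⊕0⊕1⊕1⊕0⊕1⊕0 = 0
s2 (pos 2,3,6,7,10,11,14,15): 0⊕0⊕0⊕1⊕0⊕0⊕0⊕0 = 1
s4 (pos 4,5,6,7,12,13,14,15): 0⊕0⊕0⊕1⊕0⊕1⊕0⊕0 = 0
s8 (pos 8,9,10,11,12,13,14,15): 1⊕1⊕0⊕0⊕0⊕1⊕0⊕0 = 1
Syndrome s8…s1 = 1010 → error at position 10.
Flip position 10: 100000111000100 → 100000111100100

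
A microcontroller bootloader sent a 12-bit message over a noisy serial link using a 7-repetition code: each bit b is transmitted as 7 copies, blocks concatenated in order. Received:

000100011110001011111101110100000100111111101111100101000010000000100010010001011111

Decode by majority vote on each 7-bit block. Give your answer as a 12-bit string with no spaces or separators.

011101100001

Block 1 (0001000): 1 one → 0
Block 2 (1111000): 4 ones → 1
Block 3 (1011111): 6 ones → 1
Block 4 (1011101): 5 ones → 1
Block 5 (0000010): 1 one → 0
Block 6 (0111111): 6 ones → 1
Block 7 (1011111): 6 ones → 1
Block 8 (0010100): 2 ones → 0
Block 9 (0010000): 1 one → 0
Block 10 (0001000): 1 one → 0
Block 11 (1001000): 2 ones → 0
Block 12 (1011111): 6 ones → 1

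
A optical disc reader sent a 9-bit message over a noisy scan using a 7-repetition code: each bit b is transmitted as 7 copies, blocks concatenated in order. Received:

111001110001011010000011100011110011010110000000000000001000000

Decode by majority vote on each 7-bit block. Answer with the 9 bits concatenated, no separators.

100011000

Block 1 (1110011): 5 ones → 1
Block 2 (1000101): 3 ones → 0
Block 3 (1010000): 2 ones → 0
Block 4 (0111000): 3 ones → 0
Block 5 (1111001): 5 ones → 1
Block 6 (1010110): 4 ones → 1
Block 7 (0000000): 0 ones → 0
Block 8 (0000000): 0 ones → 0
Block 9 (1000000): 1 one → 0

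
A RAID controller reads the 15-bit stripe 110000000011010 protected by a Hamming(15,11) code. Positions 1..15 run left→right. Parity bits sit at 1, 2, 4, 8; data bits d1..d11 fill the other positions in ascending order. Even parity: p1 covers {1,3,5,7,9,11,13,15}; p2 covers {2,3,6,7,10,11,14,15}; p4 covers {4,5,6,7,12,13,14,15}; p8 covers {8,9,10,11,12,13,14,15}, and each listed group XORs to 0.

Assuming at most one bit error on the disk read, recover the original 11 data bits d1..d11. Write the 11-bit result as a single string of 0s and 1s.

s1 (pos 1,3,5,7,9,11,13,15): 1⊕0⊕0⊕0⊕0⊕1⊕0⊕0 = 0
s2 (pos 2,3,6,7,10,11,14,15): 1⊕0⊕0⊕0⊕0⊕1⊕1⊕0 = 1
s4 (pos 4,5,6,7,12,13,14,15): 0⊕0⊕0⊕0⊕1⊕0⊕1⊕0 = 0
s8 (pos 8,9,10,11,12,13,14,15): 0⊕0⊕0⊕1⊕1⊕0⊕1⊕0 = 1
Syndrome s8…s1 = 1010 → error at position 10.
Flip position 10: 110000000011010 → 110000000111010
Read data bits from positions 3,5,6,7,9,10,11,12,13,14,15: 00000111010

00000111010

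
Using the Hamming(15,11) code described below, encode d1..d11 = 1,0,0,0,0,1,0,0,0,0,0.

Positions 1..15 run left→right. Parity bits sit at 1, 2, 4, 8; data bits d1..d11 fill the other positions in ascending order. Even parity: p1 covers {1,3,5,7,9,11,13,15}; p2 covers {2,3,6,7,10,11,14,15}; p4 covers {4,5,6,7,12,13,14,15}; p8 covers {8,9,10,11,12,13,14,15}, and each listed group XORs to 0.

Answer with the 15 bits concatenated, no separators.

Place data at non-parity positions: p1 p2 1 p4 0 0 0 p8 0 1 0 0 0 0 0
p1 (pos 1,3,5,7,9,11,13,15): XOR of data positions = 1⊕0⊕0⊕0⊕0⊕0⊕0 = 1
p2 (pos 2,3,6,7,10,11,14,15): XOR of data positions = 1⊕0⊕0⊕1⊕0⊕0⊕0 = 0
p4 (pos 4,5,6,7,12,13,14,15): XOR of data positions = 0⊕0⊕0⊕0⊕0⊕0⊕0 = 0
p8 (pos 8,9,10,11,12,13,14,15): XOR of data positions = 0⊕1⊕0⊕0⊕0⊕0⊕0 = 1
Codeword: 101000010100000

101000010100000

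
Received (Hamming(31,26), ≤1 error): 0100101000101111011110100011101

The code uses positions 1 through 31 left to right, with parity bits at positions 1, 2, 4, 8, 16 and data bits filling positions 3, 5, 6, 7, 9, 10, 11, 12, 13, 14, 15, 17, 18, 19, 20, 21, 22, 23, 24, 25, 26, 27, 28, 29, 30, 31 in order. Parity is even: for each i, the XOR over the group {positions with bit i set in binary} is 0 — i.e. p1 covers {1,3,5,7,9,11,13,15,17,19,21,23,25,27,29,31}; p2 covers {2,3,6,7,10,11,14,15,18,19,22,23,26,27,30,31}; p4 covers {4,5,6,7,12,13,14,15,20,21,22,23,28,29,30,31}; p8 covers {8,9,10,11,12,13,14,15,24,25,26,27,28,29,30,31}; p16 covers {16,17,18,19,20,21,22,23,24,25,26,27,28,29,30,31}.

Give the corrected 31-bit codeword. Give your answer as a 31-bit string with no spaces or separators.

0100001000101111011110100011101

s1 (pos 1,3,5,7,9,11,13,15,17,19,21,23,25,27,29,31): 0⊕0⊕1⊕1⊕0⊕1⊕1⊕1⊕0⊕1⊕1⊕1⊕0⊕1⊕1⊕1 = 1
s2 (pos 2,3,6,7,10,11,14,15,18,19,22,23,26,27,30,31): 1⊕0⊕0⊕1⊕0⊕1⊕1⊕1⊕1⊕1⊕0⊕1⊕0⊕1⊕0⊕1 = 0
s4 (pos 4,5,6,7,12,13,14,15,20,21,22,23,28,29,30,31): 0⊕1⊕0⊕1⊕0⊕1⊕1⊕1⊕1⊕1⊕0⊕1⊕1⊕1⊕0⊕1 = 1
s8 (pos 8,9,10,11,12,13,14,15,24,25,26,27,28,29,30,31): 0⊕0⊕0⊕1⊕0⊕1⊕1⊕1⊕0⊕0⊕0⊕1⊕1⊕1⊕0⊕1 = 0
s16 (pos 16,17,18,19,20,21,22,23,24,25,26,27,28,29,30,31): 1⊕0⊕1⊕1⊕1⊕1⊕0⊕1⊕0⊕0⊕0⊕1⊕1⊕1⊕0⊕1 = 0
Syndrome s16…s1 = 00101 → error at position 5.
Flip position 5: 0100101000101111011110100011101 → 0100001000101111011110100011101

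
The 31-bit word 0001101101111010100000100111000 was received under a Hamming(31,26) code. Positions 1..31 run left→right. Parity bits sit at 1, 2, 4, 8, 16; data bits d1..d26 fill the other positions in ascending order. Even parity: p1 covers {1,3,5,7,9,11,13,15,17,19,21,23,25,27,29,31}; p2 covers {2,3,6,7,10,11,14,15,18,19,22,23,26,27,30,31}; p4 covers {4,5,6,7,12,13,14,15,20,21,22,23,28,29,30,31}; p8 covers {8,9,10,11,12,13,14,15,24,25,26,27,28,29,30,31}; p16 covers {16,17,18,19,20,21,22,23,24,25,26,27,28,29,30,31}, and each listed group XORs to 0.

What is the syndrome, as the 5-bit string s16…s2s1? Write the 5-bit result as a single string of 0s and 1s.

11010

s1 (pos 1,3,5,7,9,11,13,15,17,19,21,23,25,27,29,31): 0⊕0⊕1⊕1⊕0⊕1⊕1⊕1⊕1⊕0⊕0⊕1⊕0⊕1⊕0⊕0 = 0
s2 (pos 2,3,6,7,10,11,14,15,18,19,22,23,26,27,30,31): 0⊕0⊕0⊕1⊕1⊕1⊕0⊕1⊕0⊕0⊕0⊕1⊕1⊕1⊕0⊕0 = 1
s4 (pos 4,5,6,7,12,13,14,15,20,21,22,23,28,29,30,31): 1⊕1⊕0⊕1⊕1⊕1⊕0⊕1⊕0⊕0⊕0⊕1⊕1⊕0⊕0⊕0 = 0
s8 (pos 8,9,10,11,12,13,14,15,24,25,26,27,28,29,30,31): 1⊕0⊕1⊕1⊕1⊕1⊕0⊕1⊕0⊕0⊕1⊕1⊕1⊕0⊕0⊕0 = 1
s16 (pos 16,17,18,19,20,21,22,23,24,25,26,27,28,29,30,31): 0⊕1⊕0⊕0⊕0⊕0⊕0⊕1⊕0⊕0⊕1⊕1⊕1⊕0⊕0⊕0 = 1
Syndrome s16…s1 = 11010 → error at position 26.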